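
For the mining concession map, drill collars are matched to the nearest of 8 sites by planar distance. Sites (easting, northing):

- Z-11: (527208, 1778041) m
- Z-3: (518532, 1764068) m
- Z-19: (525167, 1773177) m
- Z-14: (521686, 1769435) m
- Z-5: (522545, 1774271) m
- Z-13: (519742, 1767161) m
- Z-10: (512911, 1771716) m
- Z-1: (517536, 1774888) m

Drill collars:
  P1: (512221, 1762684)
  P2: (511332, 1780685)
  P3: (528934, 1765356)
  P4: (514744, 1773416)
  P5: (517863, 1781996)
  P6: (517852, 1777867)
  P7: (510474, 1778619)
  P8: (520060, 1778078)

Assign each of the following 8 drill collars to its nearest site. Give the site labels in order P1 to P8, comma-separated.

P1 → Z-3 (d²=41744177.00)
P2 → Z-1 (d²=72094825.00)
P3 → Z-14 (d²=69171745.00)
P4 → Z-10 (d²=6249889.00)
P5 → Z-1 (d²=50630593.00)
P6 → Z-1 (d²=8974297.00)
P7 → Z-10 (d²=53590378.00)
P8 → Z-1 (d²=16546676.00)

Z-3, Z-1, Z-14, Z-10, Z-1, Z-1, Z-10, Z-1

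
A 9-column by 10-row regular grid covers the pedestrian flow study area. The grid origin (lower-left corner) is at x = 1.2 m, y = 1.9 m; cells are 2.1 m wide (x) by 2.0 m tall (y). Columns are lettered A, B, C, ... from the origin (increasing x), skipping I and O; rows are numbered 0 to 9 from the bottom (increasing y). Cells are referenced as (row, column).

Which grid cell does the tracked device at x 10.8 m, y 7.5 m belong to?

Column index: ⌊(10.8 − 1.2) / 2.1⌋ = ⌊4.571⌋ = 4 → column E
Row offset from origin: ⌊(7.5 − 1.9) / 2.0⌋ = ⌊2.800⌋ = 2 → row 2

(2, E)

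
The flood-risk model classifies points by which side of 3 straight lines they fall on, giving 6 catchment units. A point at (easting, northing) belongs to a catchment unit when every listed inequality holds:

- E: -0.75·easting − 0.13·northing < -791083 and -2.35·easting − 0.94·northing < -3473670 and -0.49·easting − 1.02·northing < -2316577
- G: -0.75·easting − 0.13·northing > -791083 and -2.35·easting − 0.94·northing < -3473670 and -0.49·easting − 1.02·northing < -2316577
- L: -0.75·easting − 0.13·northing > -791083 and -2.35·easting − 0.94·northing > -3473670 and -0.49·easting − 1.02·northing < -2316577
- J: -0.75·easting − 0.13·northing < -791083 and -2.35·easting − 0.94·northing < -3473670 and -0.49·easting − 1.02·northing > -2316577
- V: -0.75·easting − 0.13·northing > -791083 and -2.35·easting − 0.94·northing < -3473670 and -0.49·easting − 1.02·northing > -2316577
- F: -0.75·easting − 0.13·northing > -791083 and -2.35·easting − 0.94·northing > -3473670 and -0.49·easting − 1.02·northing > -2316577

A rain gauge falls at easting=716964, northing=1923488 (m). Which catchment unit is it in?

-0.75·716964 − 0.13·1923488 = -787776.440, which is > -791083
-2.35·716964 − 0.94·1923488 = -3492944.120, which is < -3473670
-0.49·716964 − 1.02·1923488 = -2313270.120, which is > -2316577
This sign pattern matches V.

V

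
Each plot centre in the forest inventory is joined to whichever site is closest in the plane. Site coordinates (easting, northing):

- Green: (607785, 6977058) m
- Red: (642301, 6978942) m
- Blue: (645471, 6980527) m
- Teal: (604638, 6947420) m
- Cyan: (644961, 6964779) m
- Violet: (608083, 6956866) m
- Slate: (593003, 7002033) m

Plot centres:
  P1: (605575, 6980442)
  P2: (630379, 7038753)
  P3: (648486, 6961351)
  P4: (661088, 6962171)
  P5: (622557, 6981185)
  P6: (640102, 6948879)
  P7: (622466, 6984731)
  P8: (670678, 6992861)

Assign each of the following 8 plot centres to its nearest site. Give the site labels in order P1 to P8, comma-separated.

Green, Slate, Cyan, Cyan, Green, Cyan, Green, Blue

P1 → Green (d²=16335556.00)
P2 → Slate (d²=2745323776.00)
P3 → Cyan (d²=24176809.00)
P4 → Cyan (d²=266881793.00)
P5 → Green (d²=235244113.00)
P6 → Cyan (d²=276419881.00)
P7 → Green (d²=274406690.00)
P8 → Blue (d²=787520405.00)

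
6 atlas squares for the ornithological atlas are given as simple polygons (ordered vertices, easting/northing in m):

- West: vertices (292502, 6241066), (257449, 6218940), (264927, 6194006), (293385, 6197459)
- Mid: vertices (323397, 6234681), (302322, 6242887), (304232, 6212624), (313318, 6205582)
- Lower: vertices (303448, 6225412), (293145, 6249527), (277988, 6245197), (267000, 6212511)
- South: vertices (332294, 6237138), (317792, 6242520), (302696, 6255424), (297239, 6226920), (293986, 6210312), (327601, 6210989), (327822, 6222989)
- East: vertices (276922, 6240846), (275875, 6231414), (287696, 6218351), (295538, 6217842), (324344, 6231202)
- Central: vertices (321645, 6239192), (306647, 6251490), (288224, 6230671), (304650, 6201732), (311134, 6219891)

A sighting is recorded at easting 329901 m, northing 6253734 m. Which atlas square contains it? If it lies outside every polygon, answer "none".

Cast a ray rightward from (329901, 6253734). For each polygon, the edges (by vertex number in listed order) whose endpoints lie on opposite sides of northing = 6253734, where each meets that height, and whether that is right or left of the point:
West: no edge straddles that height → 0 crossings.
Mid: no edge straddles that height → 0 crossings.
Lower: no edge straddles that height → 0 crossings.
South: 2–3 at easting≈304673.1 (left), 3–4 at easting≈302372.5 (left) → 0 crossings.
East: no edge straddles that height → 0 crossings.
Central: no edge straddles that height → 0 crossings.
All counts are even, so the point lies outside every listed polygon.

none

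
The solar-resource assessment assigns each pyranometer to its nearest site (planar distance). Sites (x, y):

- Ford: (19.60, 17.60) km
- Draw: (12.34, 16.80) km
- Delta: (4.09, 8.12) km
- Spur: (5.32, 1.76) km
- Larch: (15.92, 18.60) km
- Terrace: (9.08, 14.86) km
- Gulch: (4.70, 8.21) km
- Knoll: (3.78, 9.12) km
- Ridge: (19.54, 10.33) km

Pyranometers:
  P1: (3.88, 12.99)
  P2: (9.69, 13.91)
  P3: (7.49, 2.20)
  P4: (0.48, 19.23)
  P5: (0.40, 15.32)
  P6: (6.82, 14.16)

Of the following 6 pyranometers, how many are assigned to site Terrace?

3

P1 → Knoll
P2 → Terrace
P3 → Spur
P4 → Terrace
P5 → Knoll
P6 → Terrace
3 of the 6 go to Terrace.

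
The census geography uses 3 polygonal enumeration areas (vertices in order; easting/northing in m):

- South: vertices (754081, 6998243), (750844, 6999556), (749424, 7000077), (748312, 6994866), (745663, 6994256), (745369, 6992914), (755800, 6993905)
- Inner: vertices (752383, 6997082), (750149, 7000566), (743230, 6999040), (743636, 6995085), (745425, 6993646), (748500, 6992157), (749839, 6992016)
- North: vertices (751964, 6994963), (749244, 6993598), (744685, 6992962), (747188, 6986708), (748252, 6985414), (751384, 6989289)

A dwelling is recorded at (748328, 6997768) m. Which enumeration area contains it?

Cast a ray rightward from (748328, 6997768). For each polygon, the edges (by vertex number in listed order) whose endpoints lie on opposite sides of northing = 6997768, where each meets that height, and whether that is right or left of the point:
South: 3–4 at easting≈748931.3 (right), 7–1 at easting≈754269.2 (right) → 2 crossings.
Inner: 1–2 at easting≈751943.1 (right), 3–4 at easting≈743360.6 (left) → 1 crossing.
North: no edge straddles that height → 0 crossings.
Only Inner has an odd count, so the point is inside Inner.

Inner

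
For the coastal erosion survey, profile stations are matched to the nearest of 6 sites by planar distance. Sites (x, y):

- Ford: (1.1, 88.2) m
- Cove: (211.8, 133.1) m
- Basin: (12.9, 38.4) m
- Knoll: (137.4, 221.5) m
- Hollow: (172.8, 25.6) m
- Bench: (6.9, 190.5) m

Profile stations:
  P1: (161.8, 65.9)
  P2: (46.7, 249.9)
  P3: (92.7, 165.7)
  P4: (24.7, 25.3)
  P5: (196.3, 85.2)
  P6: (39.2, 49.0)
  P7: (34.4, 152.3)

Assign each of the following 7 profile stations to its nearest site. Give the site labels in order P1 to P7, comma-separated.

P1 → Hollow (d²=1745.09)
P2 → Bench (d²=5112.40)
P3 → Knoll (d²=5111.73)
P4 → Basin (d²=310.85)
P5 → Cove (d²=2534.66)
P6 → Basin (d²=804.05)
P7 → Bench (d²=2215.49)

Hollow, Bench, Knoll, Basin, Cove, Basin, Bench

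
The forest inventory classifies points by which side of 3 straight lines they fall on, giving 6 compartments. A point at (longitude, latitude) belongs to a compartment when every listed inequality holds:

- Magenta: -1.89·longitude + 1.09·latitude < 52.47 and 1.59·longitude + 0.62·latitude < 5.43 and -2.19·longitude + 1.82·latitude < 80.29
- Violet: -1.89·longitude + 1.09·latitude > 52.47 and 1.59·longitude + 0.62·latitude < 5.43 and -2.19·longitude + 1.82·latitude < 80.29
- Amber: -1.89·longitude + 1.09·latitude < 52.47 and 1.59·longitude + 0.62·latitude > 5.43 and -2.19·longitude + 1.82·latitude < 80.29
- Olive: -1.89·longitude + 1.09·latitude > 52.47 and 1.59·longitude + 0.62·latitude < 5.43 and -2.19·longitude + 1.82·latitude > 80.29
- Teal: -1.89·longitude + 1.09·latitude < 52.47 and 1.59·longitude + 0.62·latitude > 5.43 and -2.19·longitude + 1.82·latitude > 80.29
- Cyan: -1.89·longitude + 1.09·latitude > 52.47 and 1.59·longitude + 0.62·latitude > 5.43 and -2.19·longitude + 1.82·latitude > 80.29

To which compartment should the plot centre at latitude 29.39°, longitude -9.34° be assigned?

-1.89·-9.34 + 1.09·29.39 = 49.688, which is < 52.47
1.59·-9.34 + 0.62·29.39 = 3.371, which is < 5.43
-2.19·-9.34 + 1.82·29.39 = 73.944, which is < 80.29
This sign pattern matches Magenta.

Magenta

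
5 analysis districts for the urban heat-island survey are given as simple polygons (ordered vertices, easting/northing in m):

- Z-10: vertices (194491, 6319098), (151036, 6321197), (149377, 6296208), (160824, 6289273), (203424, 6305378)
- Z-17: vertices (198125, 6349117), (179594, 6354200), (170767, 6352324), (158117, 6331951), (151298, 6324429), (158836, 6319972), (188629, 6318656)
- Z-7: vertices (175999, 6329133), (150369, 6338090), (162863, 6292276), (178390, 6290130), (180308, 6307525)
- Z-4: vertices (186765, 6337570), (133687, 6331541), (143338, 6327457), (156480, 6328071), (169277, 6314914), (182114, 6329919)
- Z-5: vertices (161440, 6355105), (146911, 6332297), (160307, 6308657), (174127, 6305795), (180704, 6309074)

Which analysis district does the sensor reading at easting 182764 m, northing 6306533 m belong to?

Cast a ray rightward from (182764, 6306533). For each polygon, the edges (by vertex number in listed order) whose endpoints lie on opposite sides of northing = 6306533, where each meets that height, and whether that is right or left of the point:
Z-10: 2–3 at easting≈150062.5 (left), 5–1 at easting≈202672.0 (right) → 1 crossing.
Z-17: no edge straddles that height → 0 crossings.
Z-7: 2–3 at easting≈158975.0 (left), 4–5 at easting≈180198.6 (left) → 0 crossings.
Z-4: no edge straddles that height → 0 crossings.
Z-5: 3–4 at easting≈170563.4 (left), 4–5 at easting≈175607.3 (left) → 0 crossings.
Only Z-10 has an odd count, so the point is inside Z-10.

Z-10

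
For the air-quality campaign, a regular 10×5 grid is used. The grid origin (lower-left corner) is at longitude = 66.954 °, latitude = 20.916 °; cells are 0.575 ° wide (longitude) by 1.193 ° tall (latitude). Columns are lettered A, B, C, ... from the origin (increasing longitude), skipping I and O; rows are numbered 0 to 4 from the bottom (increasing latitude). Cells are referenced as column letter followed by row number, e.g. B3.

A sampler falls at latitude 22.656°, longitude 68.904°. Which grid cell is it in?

D1

Column index: ⌊(68.904 − 66.954) / 0.575⌋ = ⌊3.391⌋ = 3 → column D
Row offset from origin: ⌊(22.656 − 20.916) / 1.193⌋ = ⌊1.459⌋ = 1 → row 1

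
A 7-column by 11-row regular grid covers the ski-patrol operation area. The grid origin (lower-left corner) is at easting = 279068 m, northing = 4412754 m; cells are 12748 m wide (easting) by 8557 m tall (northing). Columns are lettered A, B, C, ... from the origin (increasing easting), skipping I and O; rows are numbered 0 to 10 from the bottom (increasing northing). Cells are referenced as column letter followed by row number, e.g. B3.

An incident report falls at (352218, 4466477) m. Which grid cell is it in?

F6

Column index: ⌊(352218 − 279068) / 12748⌋ = ⌊5.738⌋ = 5 → column F
Row offset from origin: ⌊(4466477 − 4412754) / 8557⌋ = ⌊6.278⌋ = 6 → row 6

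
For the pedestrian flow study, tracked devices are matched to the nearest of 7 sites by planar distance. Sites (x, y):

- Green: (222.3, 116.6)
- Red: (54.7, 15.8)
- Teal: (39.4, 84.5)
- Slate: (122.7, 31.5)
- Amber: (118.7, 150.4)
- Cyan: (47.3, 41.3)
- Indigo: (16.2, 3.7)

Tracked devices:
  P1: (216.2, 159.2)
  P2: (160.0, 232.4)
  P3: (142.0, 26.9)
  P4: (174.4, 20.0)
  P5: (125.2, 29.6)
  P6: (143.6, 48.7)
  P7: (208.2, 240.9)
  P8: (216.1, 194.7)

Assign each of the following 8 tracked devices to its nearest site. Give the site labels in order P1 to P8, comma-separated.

P1 → Green (d²=1851.97)
P2 → Amber (d²=8429.69)
P3 → Slate (d²=393.65)
P4 → Slate (d²=2805.14)
P5 → Slate (d²=9.86)
P6 → Slate (d²=732.65)
P7 → Green (d²=15649.30)
P8 → Green (d²=6138.05)

Green, Amber, Slate, Slate, Slate, Slate, Green, Green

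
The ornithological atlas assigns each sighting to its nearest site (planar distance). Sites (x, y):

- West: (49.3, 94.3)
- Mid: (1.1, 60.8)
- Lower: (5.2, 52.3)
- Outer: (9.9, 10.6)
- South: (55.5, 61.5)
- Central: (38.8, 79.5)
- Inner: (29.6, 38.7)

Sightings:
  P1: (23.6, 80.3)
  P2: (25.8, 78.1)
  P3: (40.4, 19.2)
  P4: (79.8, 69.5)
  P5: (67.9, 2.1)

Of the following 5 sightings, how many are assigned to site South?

P1 → Central
P2 → Central
P3 → Inner
P4 → South
P5 → Inner
1 of the 5 goes to South.

1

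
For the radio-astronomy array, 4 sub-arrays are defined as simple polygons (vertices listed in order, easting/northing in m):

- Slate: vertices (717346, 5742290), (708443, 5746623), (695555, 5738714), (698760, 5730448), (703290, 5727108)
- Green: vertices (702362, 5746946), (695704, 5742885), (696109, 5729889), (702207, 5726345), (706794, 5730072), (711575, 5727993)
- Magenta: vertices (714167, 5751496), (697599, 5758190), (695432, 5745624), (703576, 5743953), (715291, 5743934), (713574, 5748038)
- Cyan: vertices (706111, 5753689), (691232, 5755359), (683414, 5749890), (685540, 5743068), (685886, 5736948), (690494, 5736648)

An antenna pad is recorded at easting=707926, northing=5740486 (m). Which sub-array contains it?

Cast a ray rightward from (707926, 5740486). For each polygon, the edges (by vertex number in listed order) whose endpoints lie on opposite sides of northing = 5740486, where each meets that height, and whether that is right or left of the point:
Slate: 2–3 at easting≈698442.5 (left), 5–1 at easting≈715675.8 (right) → 1 crossing.
Green: 2–3 at easting≈695778.8 (left), 6–1 at easting≈705502.2 (left) → 0 crossings.
Magenta: no edge straddles that height → 0 crossings.
Cyan: 4–5 at easting≈685686.0 (left), 6–1 at easting≈694011.3 (left) → 0 crossings.
Only Slate has an odd count, so the point is inside Slate.

Slate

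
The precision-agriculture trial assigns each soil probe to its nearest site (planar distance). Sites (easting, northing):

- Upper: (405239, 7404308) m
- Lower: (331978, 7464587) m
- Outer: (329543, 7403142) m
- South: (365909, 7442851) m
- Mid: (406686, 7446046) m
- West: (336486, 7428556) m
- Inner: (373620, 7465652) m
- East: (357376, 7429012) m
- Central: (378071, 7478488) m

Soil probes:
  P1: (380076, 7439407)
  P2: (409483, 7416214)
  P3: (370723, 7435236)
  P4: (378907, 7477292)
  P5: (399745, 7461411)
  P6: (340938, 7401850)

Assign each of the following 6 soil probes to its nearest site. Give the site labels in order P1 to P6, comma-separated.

P1 → South (d²=212565025.00)
P2 → Upper (d²=159764372.00)
P3 → South (d²=81162821.00)
P4 → Central (d²=2129312.00)
P5 → Mid (d²=284260706.00)
P6 → Outer (d²=131515289.00)

South, Upper, South, Central, Mid, Outer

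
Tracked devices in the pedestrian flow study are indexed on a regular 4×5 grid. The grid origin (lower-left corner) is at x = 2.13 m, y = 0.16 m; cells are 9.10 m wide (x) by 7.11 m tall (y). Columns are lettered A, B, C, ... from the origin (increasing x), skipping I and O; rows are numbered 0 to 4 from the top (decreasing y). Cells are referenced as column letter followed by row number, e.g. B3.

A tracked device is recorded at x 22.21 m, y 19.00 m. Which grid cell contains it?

C2

Column index: ⌊(22.21 − 2.13) / 9.10⌋ = ⌊2.207⌋ = 2 → column C
Row offset from origin: ⌊(19.00 − 0.16) / 7.11⌋ = ⌊2.650⌋ = 2 → row 2 (counted from top)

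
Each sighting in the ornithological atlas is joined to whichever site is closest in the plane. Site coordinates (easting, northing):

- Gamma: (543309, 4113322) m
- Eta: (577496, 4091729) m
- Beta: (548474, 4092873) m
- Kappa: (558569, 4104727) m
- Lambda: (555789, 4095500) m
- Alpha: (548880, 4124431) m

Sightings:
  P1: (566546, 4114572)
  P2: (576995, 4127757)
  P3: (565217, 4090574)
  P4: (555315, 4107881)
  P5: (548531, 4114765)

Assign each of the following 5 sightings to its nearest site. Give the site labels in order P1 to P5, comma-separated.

P1 → Kappa (d²=160556554.00)
P2 → Alpha (d²=801515501.00)
P3 → Lambda (d²=113152660.00)
P4 → Kappa (d²=20536232.00)
P5 → Gamma (d²=29351533.00)

Kappa, Alpha, Lambda, Kappa, Gamma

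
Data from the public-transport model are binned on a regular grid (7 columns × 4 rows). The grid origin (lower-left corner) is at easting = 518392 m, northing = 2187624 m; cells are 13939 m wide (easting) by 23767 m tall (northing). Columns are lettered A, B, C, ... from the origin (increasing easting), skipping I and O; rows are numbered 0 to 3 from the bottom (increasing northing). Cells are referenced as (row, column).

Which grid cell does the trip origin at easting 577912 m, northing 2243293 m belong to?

(2, E)

Column index: ⌊(577912 − 518392) / 13939⌋ = ⌊4.270⌋ = 4 → column E
Row offset from origin: ⌊(2243293 − 2187624) / 23767⌋ = ⌊2.342⌋ = 2 → row 2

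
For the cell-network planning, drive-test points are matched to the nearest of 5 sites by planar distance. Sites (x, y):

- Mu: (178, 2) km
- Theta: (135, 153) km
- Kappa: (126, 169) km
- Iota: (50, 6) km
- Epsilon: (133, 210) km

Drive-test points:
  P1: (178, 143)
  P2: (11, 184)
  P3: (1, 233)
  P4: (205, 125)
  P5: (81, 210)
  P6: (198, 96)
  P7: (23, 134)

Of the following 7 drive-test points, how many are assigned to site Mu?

P1 → Theta
P2 → Kappa
P3 → Epsilon
P4 → Theta
P5 → Epsilon
P6 → Theta
P7 → Kappa
0 of the 7 go to Mu.

0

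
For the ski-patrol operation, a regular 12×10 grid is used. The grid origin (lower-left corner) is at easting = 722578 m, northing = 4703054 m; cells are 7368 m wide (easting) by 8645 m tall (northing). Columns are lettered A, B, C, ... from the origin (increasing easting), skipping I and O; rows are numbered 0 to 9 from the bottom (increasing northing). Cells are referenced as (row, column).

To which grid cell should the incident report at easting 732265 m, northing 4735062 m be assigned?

Column index: ⌊(732265 − 722578) / 7368⌋ = ⌊1.315⌋ = 1 → column B
Row offset from origin: ⌊(4735062 − 4703054) / 8645⌋ = ⌊3.702⌋ = 3 → row 3

(3, B)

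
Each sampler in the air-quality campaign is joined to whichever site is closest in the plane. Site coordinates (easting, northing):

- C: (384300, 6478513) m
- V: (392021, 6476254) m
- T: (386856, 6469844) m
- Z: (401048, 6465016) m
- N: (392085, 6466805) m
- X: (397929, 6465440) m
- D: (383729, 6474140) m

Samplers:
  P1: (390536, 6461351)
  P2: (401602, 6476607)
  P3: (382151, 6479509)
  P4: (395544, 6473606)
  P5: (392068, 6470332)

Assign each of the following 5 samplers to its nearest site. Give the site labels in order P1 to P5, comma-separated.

P1 → N (d²=32145517.00)
P2 → V (d²=91920170.00)
P3 → C (d²=5610217.00)
P4 → V (d²=19423433.00)
P5 → N (d²=12440018.00)

N, V, C, V, N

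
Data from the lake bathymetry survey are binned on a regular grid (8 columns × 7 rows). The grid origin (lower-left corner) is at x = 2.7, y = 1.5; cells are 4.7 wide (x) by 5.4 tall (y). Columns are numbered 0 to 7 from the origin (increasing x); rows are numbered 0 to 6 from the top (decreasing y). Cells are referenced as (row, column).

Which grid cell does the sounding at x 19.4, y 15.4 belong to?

Column index: ⌊(19.4 − 2.7) / 4.7⌋ = ⌊3.553⌋ = 3
Row offset from origin: ⌊(15.4 − 1.5) / 5.4⌋ = ⌊2.574⌋ = 2 → row 4 (counted from top)

(4, 3)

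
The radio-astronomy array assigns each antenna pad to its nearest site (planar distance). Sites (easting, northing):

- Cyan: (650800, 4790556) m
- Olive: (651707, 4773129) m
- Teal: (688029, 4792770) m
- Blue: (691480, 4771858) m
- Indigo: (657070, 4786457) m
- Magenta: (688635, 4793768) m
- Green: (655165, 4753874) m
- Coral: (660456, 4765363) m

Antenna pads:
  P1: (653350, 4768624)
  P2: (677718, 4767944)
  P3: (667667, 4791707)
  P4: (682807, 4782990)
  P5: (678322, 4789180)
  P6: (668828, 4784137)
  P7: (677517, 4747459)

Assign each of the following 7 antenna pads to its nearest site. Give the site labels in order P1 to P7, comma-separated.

P1 → Olive (d²=22994474.00)
P2 → Blue (d²=204712040.00)
P3 → Indigo (d²=139858909.00)
P4 → Teal (d²=122917684.00)
P5 → Teal (d²=107113949.00)
P6 → Indigo (d²=143632964.00)
P7 → Green (d²=540764129.00)

Olive, Blue, Indigo, Teal, Teal, Indigo, Green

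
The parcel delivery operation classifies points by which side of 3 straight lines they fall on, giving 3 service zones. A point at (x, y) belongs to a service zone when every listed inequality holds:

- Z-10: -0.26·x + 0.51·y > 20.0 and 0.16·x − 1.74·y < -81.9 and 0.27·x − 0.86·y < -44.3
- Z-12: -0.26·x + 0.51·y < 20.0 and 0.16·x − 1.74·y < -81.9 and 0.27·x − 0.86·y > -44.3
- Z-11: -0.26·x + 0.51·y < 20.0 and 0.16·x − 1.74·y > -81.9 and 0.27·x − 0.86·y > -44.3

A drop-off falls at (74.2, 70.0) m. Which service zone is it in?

-0.26·74.2 + 0.51·70.0 = 16.408, which is < 20.0
0.16·74.2 − 1.74·70.0 = -109.928, which is < -81.9
0.27·74.2 − 0.86·70.0 = -40.166, which is > -44.3
This sign pattern matches Z-12.

Z-12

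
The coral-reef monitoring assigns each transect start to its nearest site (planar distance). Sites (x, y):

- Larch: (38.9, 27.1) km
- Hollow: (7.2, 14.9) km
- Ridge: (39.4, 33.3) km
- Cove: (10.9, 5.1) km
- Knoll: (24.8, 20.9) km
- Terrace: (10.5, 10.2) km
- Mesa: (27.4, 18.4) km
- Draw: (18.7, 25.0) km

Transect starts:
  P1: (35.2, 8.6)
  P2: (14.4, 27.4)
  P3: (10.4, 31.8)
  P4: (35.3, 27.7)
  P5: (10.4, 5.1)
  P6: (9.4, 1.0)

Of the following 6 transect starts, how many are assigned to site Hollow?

0

P1 → Mesa
P2 → Draw
P3 → Draw
P4 → Larch
P5 → Cove
P6 → Cove
0 of the 6 go to Hollow.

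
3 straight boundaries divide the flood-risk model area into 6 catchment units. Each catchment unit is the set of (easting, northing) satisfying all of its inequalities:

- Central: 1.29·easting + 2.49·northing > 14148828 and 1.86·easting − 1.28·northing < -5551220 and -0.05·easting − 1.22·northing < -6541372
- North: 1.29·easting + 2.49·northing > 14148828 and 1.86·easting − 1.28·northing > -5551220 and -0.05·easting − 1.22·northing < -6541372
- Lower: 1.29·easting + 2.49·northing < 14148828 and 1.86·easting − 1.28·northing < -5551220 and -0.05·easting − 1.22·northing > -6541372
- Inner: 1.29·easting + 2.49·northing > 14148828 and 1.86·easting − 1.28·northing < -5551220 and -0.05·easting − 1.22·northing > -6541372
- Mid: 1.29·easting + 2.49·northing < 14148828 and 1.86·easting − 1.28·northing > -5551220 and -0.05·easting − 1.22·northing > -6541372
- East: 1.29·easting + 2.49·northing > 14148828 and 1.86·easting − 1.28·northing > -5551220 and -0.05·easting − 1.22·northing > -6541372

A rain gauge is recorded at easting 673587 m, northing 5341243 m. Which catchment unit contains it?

Central

1.29·673587 + 2.49·5341243 = 14168622.300, which is > 14148828
1.86·673587 − 1.28·5341243 = -5583919.220, which is < -5551220
-0.05·673587 − 1.22·5341243 = -6549995.810, which is < -6541372
This sign pattern matches Central.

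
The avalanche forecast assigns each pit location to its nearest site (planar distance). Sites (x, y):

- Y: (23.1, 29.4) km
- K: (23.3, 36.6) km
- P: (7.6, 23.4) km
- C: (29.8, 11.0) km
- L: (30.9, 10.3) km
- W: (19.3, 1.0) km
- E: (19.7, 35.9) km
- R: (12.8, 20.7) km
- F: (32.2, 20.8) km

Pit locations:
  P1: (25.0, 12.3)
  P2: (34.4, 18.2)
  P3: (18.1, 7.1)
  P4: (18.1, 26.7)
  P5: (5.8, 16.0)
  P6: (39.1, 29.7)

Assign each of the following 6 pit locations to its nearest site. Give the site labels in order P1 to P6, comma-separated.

C, F, W, Y, P, F

P1 → C (d²=24.73)
P2 → F (d²=11.60)
P3 → W (d²=38.65)
P4 → Y (d²=32.29)
P5 → P (d²=58.00)
P6 → F (d²=126.82)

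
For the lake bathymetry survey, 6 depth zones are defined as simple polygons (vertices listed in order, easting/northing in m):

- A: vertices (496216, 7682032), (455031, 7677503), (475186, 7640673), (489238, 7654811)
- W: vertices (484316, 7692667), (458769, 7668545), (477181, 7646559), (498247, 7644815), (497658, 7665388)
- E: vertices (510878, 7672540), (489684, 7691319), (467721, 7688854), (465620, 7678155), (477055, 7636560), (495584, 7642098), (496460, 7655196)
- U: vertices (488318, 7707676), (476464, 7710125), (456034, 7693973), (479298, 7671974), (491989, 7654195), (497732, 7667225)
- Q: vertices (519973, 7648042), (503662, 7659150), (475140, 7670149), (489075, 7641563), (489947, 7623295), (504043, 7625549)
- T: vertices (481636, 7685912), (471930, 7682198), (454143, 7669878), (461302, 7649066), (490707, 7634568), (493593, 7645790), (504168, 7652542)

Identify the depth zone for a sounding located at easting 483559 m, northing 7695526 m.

Cast a ray rightward from (483559, 7695526). For each polygon, the edges (by vertex number in listed order) whose endpoints lie on opposite sides of northing = 7695526, where each meets that height, and whether that is right or left of the point:
A: no edge straddles that height → 0 crossings.
W: no edge straddles that height → 0 crossings.
E: no edge straddles that height → 0 crossings.
U: 2–3 at easting≈457998.3 (left), 6–1 at easting≈491145.6 (right) → 1 crossing.
Q: no edge straddles that height → 0 crossings.
T: no edge straddles that height → 0 crossings.
Only U has an odd count, so the point is inside U.

U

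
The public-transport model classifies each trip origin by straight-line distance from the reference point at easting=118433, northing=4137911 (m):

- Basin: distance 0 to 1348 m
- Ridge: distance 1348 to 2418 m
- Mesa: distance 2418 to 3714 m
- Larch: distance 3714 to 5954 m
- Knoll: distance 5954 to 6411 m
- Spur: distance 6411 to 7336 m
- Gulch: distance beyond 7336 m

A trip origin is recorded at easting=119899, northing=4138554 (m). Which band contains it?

Distance = √((119899−118433)² + (4138554−4137911)²) = √(2149156.000 + 413449.000) = 1600.814 m.
1348 ≤ 1600.814 < 2418 → Ridge.

Ridge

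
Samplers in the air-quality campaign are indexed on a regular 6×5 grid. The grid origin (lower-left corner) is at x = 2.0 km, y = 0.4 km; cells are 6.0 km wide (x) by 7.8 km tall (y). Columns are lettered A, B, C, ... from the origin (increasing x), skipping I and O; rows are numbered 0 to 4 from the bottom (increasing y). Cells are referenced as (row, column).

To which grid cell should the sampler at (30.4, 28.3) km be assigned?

Column index: ⌊(30.4 − 2.0) / 6.0⌋ = ⌊4.733⌋ = 4 → column E
Row offset from origin: ⌊(28.3 − 0.4) / 7.8⌋ = ⌊3.577⌋ = 3 → row 3

(3, E)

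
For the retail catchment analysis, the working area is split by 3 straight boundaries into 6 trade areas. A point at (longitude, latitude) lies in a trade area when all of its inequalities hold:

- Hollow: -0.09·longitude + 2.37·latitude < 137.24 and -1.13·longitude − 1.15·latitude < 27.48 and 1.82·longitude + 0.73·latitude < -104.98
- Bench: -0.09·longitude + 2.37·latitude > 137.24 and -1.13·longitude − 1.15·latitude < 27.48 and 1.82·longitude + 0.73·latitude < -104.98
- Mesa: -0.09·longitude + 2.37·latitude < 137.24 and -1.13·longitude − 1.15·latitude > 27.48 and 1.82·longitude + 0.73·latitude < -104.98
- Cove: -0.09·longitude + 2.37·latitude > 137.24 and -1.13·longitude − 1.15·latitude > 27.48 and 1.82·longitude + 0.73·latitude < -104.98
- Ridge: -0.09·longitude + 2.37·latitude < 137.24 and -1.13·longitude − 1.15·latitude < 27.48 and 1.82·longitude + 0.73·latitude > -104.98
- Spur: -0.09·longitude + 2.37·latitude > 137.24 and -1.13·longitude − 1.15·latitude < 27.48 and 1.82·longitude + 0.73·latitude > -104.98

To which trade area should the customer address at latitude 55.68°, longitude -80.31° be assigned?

-0.09·-80.31 + 2.37·55.68 = 139.190, which is > 137.24
-1.13·-80.31 − 1.15·55.68 = 26.718, which is < 27.48
1.82·-80.31 + 0.73·55.68 = -105.518, which is < -104.98
This sign pattern matches Bench.

Bench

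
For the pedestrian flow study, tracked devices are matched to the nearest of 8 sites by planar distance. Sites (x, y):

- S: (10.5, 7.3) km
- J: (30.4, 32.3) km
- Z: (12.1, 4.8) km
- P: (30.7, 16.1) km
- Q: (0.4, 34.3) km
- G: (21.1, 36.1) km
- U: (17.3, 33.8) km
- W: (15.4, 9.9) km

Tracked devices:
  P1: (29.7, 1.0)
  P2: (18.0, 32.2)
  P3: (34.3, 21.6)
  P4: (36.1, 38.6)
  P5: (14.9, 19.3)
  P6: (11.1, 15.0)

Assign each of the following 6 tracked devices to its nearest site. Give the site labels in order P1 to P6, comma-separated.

P1 → P (d²=229.01)
P2 → U (d²=3.05)
P3 → P (d²=43.21)
P4 → J (d²=72.18)
P5 → W (d²=88.61)
P6 → W (d²=44.50)

P, U, P, J, W, W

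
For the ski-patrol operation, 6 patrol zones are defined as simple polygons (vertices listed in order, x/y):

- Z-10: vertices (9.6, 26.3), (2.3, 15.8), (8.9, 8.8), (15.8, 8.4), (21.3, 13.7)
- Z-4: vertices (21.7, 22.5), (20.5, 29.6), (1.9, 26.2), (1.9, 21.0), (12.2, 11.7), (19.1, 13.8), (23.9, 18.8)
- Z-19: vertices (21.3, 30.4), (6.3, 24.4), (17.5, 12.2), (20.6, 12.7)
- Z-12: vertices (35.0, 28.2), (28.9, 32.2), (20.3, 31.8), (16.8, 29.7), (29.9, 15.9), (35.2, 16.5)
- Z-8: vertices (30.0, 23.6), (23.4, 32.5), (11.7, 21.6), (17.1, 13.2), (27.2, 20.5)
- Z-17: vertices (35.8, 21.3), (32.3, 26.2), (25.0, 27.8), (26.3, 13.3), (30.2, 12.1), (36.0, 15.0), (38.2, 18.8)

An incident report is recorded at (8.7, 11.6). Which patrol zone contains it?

Cast a ray rightward from (8.7, 11.6). For each polygon, the edges (by vertex number in listed order) whose endpoints lie on opposite sides of y = 11.6, where each meets that height, and whether that is right or left of the point:
Z-10: 2–3 at x≈6.26 (left), 4–5 at x≈19.12 (right) → 1 crossing.
Z-4: no edge straddles that height → 0 crossings.
Z-19: no edge straddles that height → 0 crossings.
Z-12: no edge straddles that height → 0 crossings.
Z-8: no edge straddles that height → 0 crossings.
Z-17: no edge straddles that height → 0 crossings.
Only Z-10 has an odd count, so the point is inside Z-10.

Z-10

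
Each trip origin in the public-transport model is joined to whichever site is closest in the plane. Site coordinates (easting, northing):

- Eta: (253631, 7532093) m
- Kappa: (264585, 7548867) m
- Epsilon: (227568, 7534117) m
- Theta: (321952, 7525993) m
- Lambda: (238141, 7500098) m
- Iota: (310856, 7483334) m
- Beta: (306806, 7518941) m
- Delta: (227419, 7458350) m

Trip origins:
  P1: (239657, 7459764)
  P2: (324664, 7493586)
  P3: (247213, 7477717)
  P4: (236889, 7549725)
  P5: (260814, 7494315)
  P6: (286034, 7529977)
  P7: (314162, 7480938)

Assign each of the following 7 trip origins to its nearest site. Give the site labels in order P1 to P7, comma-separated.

P1 → Delta (d²=151768040.00)
P2 → Iota (d²=295764368.00)
P3 → Lambda (d²=583210345.00)
P4 → Epsilon (d²=330490705.00)
P5 → Lambda (d²=547508018.00)
P6 → Beta (d²=553269280.00)
P7 → Iota (d²=16670452.00)

Delta, Iota, Lambda, Epsilon, Lambda, Beta, Iota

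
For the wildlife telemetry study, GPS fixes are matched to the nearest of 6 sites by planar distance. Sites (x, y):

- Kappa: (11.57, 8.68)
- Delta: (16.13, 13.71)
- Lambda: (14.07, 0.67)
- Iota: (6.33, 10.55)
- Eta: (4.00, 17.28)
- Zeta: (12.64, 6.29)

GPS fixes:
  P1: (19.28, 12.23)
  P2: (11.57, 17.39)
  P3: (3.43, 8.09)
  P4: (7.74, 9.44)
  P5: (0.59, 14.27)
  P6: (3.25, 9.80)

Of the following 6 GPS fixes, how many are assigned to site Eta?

P1 → Delta
P2 → Delta
P3 → Iota
P4 → Iota
P5 → Eta
P6 → Iota
1 of the 6 goes to Eta.

1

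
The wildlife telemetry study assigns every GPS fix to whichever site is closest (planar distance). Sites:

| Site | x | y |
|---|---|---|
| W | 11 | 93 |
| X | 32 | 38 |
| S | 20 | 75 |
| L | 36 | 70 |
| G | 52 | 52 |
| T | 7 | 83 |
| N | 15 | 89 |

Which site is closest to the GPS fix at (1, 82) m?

Squared distances to each site:
W: 221.000; X: 2897.000; S: 410.000; L: 1369.000; G: 3501.000; T: 37.000; N: 245.000.
Minimum at T.

T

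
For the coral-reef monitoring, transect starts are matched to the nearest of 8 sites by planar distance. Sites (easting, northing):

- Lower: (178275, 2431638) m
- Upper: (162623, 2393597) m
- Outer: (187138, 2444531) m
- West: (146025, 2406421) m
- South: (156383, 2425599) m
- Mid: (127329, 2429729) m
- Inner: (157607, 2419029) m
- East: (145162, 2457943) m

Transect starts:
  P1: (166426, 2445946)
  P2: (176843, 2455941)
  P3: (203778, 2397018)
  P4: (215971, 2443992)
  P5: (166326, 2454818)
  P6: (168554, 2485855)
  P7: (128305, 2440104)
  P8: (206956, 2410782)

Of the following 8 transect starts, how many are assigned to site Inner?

0

P1 → Lower
P2 → Outer
P3 → Upper
P4 → Outer
P5 → East
P6 → East
P7 → Mid
P8 → Lower
0 of the 8 go to Inner.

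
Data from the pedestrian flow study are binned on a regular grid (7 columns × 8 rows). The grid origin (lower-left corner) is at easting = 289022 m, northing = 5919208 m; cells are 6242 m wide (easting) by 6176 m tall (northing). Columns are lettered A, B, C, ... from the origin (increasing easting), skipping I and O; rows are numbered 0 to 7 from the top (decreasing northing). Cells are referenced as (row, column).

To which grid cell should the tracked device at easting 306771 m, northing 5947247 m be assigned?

(3, C)

Column index: ⌊(306771 − 289022) / 6242⌋ = ⌊2.843⌋ = 2 → column C
Row offset from origin: ⌊(5947247 − 5919208) / 6176⌋ = ⌊4.540⌋ = 4 → row 3 (counted from top)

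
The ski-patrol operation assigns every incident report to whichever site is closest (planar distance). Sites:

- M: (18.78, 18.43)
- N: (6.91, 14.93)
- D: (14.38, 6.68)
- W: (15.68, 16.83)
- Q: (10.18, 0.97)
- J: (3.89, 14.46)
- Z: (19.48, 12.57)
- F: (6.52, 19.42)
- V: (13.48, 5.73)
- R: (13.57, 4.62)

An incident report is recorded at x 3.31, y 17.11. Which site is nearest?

Squared distances to each site:
M: 241.063; N: 17.712; D: 231.330; W: 153.095; Q: 307.697; J: 7.359; Z: 282.081; F: 15.640; V: 232.933; R: 261.268.
Minimum at J.

J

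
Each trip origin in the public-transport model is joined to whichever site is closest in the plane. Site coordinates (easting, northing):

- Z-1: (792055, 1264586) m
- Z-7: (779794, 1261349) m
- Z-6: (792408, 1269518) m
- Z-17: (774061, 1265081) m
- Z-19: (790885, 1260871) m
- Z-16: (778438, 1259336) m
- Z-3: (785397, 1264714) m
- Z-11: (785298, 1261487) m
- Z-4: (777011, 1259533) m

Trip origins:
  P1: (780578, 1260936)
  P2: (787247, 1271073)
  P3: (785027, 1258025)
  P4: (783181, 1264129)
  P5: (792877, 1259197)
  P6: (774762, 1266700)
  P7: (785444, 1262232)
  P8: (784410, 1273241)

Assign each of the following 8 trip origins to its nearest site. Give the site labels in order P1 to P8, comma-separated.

P1 → Z-7 (d²=785225.00)
P2 → Z-6 (d²=29053946.00)
P3 → Z-11 (d²=12058885.00)
P4 → Z-3 (d²=5252881.00)
P5 → Z-19 (d²=6770340.00)
P6 → Z-17 (d²=3112562.00)
P7 → Z-11 (d²=576341.00)
P8 → Z-3 (d²=73683898.00)

Z-7, Z-6, Z-11, Z-3, Z-19, Z-17, Z-11, Z-3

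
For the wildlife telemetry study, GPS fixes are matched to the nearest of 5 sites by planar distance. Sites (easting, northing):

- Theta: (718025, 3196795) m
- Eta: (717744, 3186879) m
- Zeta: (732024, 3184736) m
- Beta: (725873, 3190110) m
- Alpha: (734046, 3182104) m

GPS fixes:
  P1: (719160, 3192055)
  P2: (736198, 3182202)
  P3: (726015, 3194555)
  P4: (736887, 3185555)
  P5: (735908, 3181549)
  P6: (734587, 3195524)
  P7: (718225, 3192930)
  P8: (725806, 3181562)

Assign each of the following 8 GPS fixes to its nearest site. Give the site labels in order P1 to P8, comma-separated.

P1 → Theta (d²=23755825.00)
P2 → Alpha (d²=4640708.00)
P3 → Beta (d²=19778189.00)
P4 → Alpha (d²=19980682.00)
P5 → Alpha (d²=3775069.00)
P6 → Beta (d²=105245192.00)
P7 → Theta (d²=14978225.00)
P8 → Zeta (d²=48737800.00)

Theta, Alpha, Beta, Alpha, Alpha, Beta, Theta, Zeta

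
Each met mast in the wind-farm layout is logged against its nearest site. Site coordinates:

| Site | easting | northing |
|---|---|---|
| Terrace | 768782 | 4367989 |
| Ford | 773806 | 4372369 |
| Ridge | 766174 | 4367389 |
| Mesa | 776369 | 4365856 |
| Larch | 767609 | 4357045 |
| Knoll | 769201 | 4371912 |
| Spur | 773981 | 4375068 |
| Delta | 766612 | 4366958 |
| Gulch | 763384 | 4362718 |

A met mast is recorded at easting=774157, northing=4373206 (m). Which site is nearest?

Ford

Squared distances to each site:
Terrace: 56107714.000; Ford: 823770.000; Ridge: 97565778.000; Mesa: 58915444.000; Larch: 304054225.000; Knoll: 26236372.000; Spur: 3498020.000; Delta: 95964529.000; Gulch: 226055673.000.
Minimum at Ford.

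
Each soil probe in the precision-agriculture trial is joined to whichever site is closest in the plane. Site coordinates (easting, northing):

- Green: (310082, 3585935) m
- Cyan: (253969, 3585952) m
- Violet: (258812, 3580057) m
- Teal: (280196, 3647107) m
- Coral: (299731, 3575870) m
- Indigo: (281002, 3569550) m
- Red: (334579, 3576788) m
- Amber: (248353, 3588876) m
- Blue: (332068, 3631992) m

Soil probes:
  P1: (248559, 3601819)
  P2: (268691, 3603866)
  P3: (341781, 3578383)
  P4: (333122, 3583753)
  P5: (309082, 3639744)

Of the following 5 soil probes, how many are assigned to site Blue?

P1 → Amber
P2 → Cyan
P3 → Red
P4 → Red
P5 → Blue
1 of the 5 goes to Blue.

1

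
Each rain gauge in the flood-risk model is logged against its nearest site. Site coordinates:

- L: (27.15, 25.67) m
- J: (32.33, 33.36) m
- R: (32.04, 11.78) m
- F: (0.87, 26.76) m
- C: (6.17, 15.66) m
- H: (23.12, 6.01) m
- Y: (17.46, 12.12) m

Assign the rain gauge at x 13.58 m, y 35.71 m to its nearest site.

Squared distances to each site:
L: 284.946; J: 357.085; R: 913.417; F: 241.647; C: 456.911; H: 973.102; Y: 571.543.
Minimum at F.

F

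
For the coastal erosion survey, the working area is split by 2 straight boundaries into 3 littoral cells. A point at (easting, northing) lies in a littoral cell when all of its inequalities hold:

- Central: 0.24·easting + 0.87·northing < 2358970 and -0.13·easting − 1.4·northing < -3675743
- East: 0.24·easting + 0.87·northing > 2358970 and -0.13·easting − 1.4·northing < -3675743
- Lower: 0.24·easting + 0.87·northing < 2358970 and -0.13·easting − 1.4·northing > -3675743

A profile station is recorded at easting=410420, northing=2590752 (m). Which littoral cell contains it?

Central

0.24·410420 + 0.87·2590752 = 2352455.040, which is < 2358970
-0.13·410420 − 1.4·2590752 = -3680407.400, which is < -3675743
This sign pattern matches Central.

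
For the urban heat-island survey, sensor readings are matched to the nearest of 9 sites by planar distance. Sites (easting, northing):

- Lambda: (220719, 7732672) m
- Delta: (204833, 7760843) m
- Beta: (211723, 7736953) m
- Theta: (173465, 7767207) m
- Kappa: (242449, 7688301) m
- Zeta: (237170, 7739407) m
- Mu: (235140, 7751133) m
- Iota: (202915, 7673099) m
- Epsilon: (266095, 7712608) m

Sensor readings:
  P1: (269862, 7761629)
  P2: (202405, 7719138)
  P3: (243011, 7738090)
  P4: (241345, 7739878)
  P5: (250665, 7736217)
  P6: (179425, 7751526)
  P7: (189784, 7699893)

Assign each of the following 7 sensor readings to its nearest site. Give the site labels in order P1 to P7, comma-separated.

Mu, Beta, Zeta, Zeta, Zeta, Theta, Iota

P1 → Mu (d²=1315783300.00)
P2 → Beta (d²=404199349.00)
P3 → Zeta (d²=35851770.00)
P4 → Zeta (d²=17652466.00)
P5 → Zeta (d²=192291125.00)
P6 → Theta (d²=281415361.00)
P7 → Iota (d²=890341597.00)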